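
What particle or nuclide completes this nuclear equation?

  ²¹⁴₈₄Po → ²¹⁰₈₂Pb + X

Conserve mass number: 214 = 210 + A, so A = 4.
Conserve atomic number: 84 = 82 + Z, so Z = 2.
A = 4 and Z = 2 is ⁴₂He — an alpha particle.

alpha particle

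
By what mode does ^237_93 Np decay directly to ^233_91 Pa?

ΔA = 233 − 237 = -4; ΔZ = 91 − 93 = -2.
A drops by 4 and Z drops by 2 — the signature of alpha emission.

alpha decay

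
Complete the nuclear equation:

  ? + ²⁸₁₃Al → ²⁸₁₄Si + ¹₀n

proton

Conserve mass number: A + 28 = 28 + 1, so A = 1.
Conserve atomic number: Z + 13 = 14 + 0, so Z = 1.
A = 1 and Z = 1 is ¹₁H — a proton.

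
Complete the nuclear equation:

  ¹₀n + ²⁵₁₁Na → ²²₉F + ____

alpha particle

Conserve mass number: 1 + 25 = 22 + A, so A = 4.
Conserve atomic number: 0 + 11 = 9 + Z, so Z = 2.
A = 4 and Z = 2 is ⁴₂He — an alpha particle.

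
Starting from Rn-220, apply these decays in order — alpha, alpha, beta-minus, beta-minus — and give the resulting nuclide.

Po-212

Start: (A, Z) = (220, 86).
After α: (216, 84).
After α: (212, 82).
After β⁻: (212, 83).
After β⁻: (212, 84).
Z = 84 is polonium.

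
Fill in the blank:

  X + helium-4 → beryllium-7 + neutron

alpha particle

Conserve mass number: A + 4 = 7 + 1, so A = 4.
Conserve atomic number: Z + 2 = 4 + 0, so Z = 2.
A = 4 and Z = 2 is helium-4 — an alpha particle.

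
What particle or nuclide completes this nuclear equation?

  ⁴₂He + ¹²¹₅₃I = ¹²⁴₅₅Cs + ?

neutron

Conserve mass number: 4 + 121 = 124 + A, so A = 1.
Conserve atomic number: 2 + 53 = 55 + Z, so Z = 0.
A = 1 and Z = 0 is ¹₀n — a neutron.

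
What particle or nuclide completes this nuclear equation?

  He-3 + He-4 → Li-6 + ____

Conserve mass number: 3 + 4 = 6 + A, so A = 1.
Conserve atomic number: 2 + 2 = 3 + Z, so Z = 1.
A = 1 and Z = 1 is H-1 — a proton.

proton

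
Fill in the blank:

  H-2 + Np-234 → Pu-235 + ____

Conserve mass number: 2 + 234 = 235 + A, so A = 1.
Conserve atomic number: 1 + 93 = 94 + Z, so Z = 0.
A = 1 and Z = 0 is n — a neutron.

neutron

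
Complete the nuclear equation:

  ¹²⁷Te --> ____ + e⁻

Conserve mass number: 127 = A + 0, so A = 127.
Conserve atomic number: 52 = Z − 1, so Z = 53.
Z = 53 is iodine, so the species is ¹²⁷I.

I-127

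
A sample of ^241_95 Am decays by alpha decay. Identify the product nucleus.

Np-237

Alpha decay: mass number changes by -4, atomic number by -2.
A: 241 − 4 = 237; Z: 95 − 2 = 93.
Z = 93 is neptunium, so the daughter is ^237_93 Np.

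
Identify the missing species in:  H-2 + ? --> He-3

proton

Conserve mass number: 2 + A = 3, so A = 1.
Conserve atomic number: 1 + Z = 2, so Z = 1.
A = 1 and Z = 1 is H-1 — a proton.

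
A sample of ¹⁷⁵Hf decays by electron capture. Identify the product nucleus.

Electron capture: mass number changes by +0, atomic number by -1.
A: 175 = 175; Z: 72 − 1 = 71.
Z = 71 is lutetium, so the daughter is ¹⁷⁵Lu.

Lu-175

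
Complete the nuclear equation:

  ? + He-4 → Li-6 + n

Conserve mass number: A + 4 = 6 + 1, so A = 3.
Conserve atomic number: Z + 2 = 3 + 0, so Z = 1.
A = 3 and Z = 1 is H-3 — a triton.

triton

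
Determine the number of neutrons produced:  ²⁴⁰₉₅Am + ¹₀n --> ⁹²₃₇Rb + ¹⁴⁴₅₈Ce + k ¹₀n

Conserve mass number: 241 = 92 + 144 + k, so k = 241 − 236 = 5.
Check atomic number: 95 = 37 + 58 + 0 = 95. ✓

5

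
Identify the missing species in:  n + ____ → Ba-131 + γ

Ba-130

Conserve mass number: 1 + A = 131 + 0, so A = 130.
Conserve atomic number: 0 + Z = 56 + 0, so Z = 56.
Z = 56 is barium, so the species is Ba-130.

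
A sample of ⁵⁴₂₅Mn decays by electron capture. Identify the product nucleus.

Electron capture: mass number changes by +0, atomic number by -1.
A: 54 = 54; Z: 25 − 1 = 24.
Z = 24 is chromium, so the daughter is ⁵⁴₂₄Cr.

Cr-54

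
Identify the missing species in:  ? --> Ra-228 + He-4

Th-232

Conserve mass number: A = 228 + 4, so A = 232.
Conserve atomic number: Z = 88 + 2, so Z = 90.
Z = 90 is thorium, so the species is Th-232.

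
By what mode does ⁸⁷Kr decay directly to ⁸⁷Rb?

ΔA = 87 − 87 = 0; ΔZ = 37 − 36 = +1.
A is unchanged and Z rises by 1 — a neutron has become a proton (β⁻ decay).

beta-minus decay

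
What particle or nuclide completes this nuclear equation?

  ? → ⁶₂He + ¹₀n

Conserve mass number: A = 6 + 1, so A = 7.
Conserve atomic number: Z = 2 + 0, so Z = 2.
Z = 2 is helium, so the species is ⁷₂He.

He-7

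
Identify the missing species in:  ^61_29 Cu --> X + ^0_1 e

Ni-61

Conserve mass number: 61 = A + 0, so A = 61.
Conserve atomic number: 29 = Z + 1, so Z = 28.
Z = 28 is nickel, so the species is ^61_28 Ni.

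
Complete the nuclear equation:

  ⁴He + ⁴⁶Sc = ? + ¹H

Conserve mass number: 4 + 46 = A + 1, so A = 49.
Conserve atomic number: 2 + 21 = Z + 1, so Z = 22.
Z = 22 is titanium, so the species is ⁴⁹Ti.

Ti-49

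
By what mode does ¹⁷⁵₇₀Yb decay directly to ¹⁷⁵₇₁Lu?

ΔA = 175 − 175 = 0; ΔZ = 71 − 70 = +1.
A is unchanged and Z rises by 1 — a neutron has become a proton (β⁻ decay).

beta-minus decay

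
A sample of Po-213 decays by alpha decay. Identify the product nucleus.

Pb-209

Alpha decay: mass number changes by -4, atomic number by -2.
A: 213 − 4 = 209; Z: 84 − 2 = 82.
Z = 82 is lead, so the daughter is Pb-209.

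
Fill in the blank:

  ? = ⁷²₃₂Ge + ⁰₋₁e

Conserve mass number: A = 72 + 0, so A = 72.
Conserve atomic number: Z = 32 − 1, so Z = 31.
Z = 31 is gallium, so the species is ⁷²₃₁Ga.

Ga-72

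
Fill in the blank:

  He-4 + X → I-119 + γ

Conserve mass number: 4 + A = 119 + 0, so A = 115.
Conserve atomic number: 2 + Z = 53 + 0, so Z = 51.
Z = 51 is antimony, so the species is Sb-115.

Sb-115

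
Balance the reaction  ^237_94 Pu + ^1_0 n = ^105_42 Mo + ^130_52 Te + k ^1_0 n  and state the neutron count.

3

Conserve mass number: 238 = 105 + 130 + k, so k = 238 − 235 = 3.
Check atomic number: 94 = 42 + 52 + 0 = 94. ✓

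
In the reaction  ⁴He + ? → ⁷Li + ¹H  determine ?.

Conserve mass number: 4 + A = 7 + 1, so A = 4.
Conserve atomic number: 2 + Z = 3 + 1, so Z = 2.
A = 4 and Z = 2 is ⁴He — an alpha particle.

alpha particle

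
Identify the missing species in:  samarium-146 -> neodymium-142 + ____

Conserve mass number: 146 = 142 + A, so A = 4.
Conserve atomic number: 62 = 60 + Z, so Z = 2.
A = 4 and Z = 2 is helium-4 — an alpha particle.

alpha particle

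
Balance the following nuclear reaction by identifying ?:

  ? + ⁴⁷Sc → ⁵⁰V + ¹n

Conserve mass number: A + 47 = 50 + 1, so A = 4.
Conserve atomic number: Z + 21 = 23 + 0, so Z = 2.
A = 4 and Z = 2 is ⁴He — an alpha particle.

alpha particle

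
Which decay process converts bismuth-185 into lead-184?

ΔA = 184 − 185 = -1; ΔZ = 82 − 83 = -1.
A drops by 1 and Z drops by 1 — a proton was emitted.

proton emission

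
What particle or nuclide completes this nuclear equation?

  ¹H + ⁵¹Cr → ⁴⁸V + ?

Conserve mass number: 1 + 51 = 48 + A, so A = 4.
Conserve atomic number: 1 + 24 = 23 + Z, so Z = 2.
A = 4 and Z = 2 is ⁴He — an alpha particle.

alpha particle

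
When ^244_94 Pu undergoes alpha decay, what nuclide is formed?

U-240

Alpha decay: mass number changes by -4, atomic number by -2.
A: 244 − 4 = 240; Z: 94 − 2 = 92.
Z = 92 is uranium, so the daughter is ^240_92 U.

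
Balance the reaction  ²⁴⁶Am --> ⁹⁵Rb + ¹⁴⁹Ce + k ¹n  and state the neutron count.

2

Conserve mass number: 246 = 95 + 149 + k, so k = 246 − 244 = 2.
Check atomic number: 95 = 37 + 58 + 0 = 95. ✓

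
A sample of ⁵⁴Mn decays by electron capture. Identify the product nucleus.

Electron capture: mass number changes by +0, atomic number by -1.
A: 54 = 54; Z: 25 − 1 = 24.
Z = 24 is chromium, so the daughter is ⁵⁴Cr.

Cr-54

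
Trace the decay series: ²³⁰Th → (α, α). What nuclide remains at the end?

Start: (A, Z) = (230, 90).
After α: (226, 88).
After α: (222, 86).
Z = 86 is radon.

Rn-222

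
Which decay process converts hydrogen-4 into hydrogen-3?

neutron emission

ΔA = 3 − 4 = -1; ΔZ = 1 − 1 = +0.
A drops by 1 with Z unchanged — a neutron was emitted.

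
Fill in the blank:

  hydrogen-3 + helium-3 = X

Li-6

Conserve mass number: 3 + 3 = A, so A = 6.
Conserve atomic number: 1 + 2 = Z, so Z = 3.
Z = 3 is lithium, so the species is lithium-6.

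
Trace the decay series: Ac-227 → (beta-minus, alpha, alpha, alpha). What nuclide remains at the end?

Po-215

Start: (A, Z) = (227, 89).
After β⁻: (227, 90).
After α: (223, 88).
After α: (219, 86).
After α: (215, 84).
Z = 84 is polonium.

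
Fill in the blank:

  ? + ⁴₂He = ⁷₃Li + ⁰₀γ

Conserve mass number: A + 4 = 7 + 0, so A = 3.
Conserve atomic number: Z + 2 = 3 + 0, so Z = 1.
A = 3 and Z = 1 is ³₁H — a triton.

triton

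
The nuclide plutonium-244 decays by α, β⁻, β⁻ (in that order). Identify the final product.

Pu-240

Start: (A, Z) = (244, 94).
After α: (240, 92).
After β⁻: (240, 93).
After β⁻: (240, 94).
Z = 94 is plutonium.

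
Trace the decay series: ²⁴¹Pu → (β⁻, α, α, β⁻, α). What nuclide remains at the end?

Th-229

Start: (A, Z) = (241, 94).
After β⁻: (241, 95).
After α: (237, 93).
After α: (233, 91).
After β⁻: (233, 92).
After α: (229, 90).
Z = 90 is thorium.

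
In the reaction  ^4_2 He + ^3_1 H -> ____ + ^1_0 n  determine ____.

Li-6

Conserve mass number: 4 + 3 = A + 1, so A = 6.
Conserve atomic number: 2 + 1 = Z + 0, so Z = 3.
Z = 3 is lithium, so the species is ^6_3 Li.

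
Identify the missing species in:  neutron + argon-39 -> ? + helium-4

Conserve mass number: 1 + 39 = A + 4, so A = 36.
Conserve atomic number: 0 + 18 = Z + 2, so Z = 16.
Z = 16 is sulfur, so the species is sulfur-36.

S-36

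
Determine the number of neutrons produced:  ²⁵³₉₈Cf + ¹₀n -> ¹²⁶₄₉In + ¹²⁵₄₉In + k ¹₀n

Conserve mass number: 254 = 126 + 125 + k, so k = 254 − 251 = 3.
Check atomic number: 98 = 49 + 49 + 0 = 98. ✓

3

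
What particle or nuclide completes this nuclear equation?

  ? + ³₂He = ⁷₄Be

alpha particle

Conserve mass number: A + 3 = 7, so A = 4.
Conserve atomic number: Z + 2 = 4, so Z = 2.
A = 4 and Z = 2 is ⁴₂He — an alpha particle.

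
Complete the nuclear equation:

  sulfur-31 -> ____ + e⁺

P-31

Conserve mass number: 31 = A + 0, so A = 31.
Conserve atomic number: 16 = Z + 1, so Z = 15.
Z = 15 is phosphorus, so the species is phosphorus-31.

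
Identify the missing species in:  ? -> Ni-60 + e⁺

Conserve mass number: A = 60 + 0, so A = 60.
Conserve atomic number: Z = 28 + 1, so Z = 29.
Z = 29 is copper, so the species is Cu-60.

Cu-60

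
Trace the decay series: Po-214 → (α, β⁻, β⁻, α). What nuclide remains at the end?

Pb-206

Start: (A, Z) = (214, 84).
After α: (210, 82).
After β⁻: (210, 83).
After β⁻: (210, 84).
After α: (206, 82).
Z = 82 is lead.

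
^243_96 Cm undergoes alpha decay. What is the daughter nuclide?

Alpha decay: mass number changes by -4, atomic number by -2.
A: 243 − 4 = 239; Z: 96 − 2 = 94.
Z = 94 is plutonium, so the daughter is ^239_94 Pu.

Pu-239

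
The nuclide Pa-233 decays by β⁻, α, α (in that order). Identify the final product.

Ra-225

Start: (A, Z) = (233, 91).
After β⁻: (233, 92).
After α: (229, 90).
After α: (225, 88).
Z = 88 is radium.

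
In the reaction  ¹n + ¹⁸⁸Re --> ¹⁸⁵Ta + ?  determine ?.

Conserve mass number: 1 + 188 = 185 + A, so A = 4.
Conserve atomic number: 0 + 75 = 73 + Z, so Z = 2.
A = 4 and Z = 2 is ⁴He — an alpha particle.

alpha particle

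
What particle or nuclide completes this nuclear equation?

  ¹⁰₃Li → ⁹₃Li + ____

neutron

Conserve mass number: 10 = 9 + A, so A = 1.
Conserve atomic number: 3 = 3 + Z, so Z = 0.
A = 1 and Z = 0 is ¹₀n — a neutron.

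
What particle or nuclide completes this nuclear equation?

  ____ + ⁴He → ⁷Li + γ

Conserve mass number: A + 4 = 7 + 0, so A = 3.
Conserve atomic number: Z + 2 = 3 + 0, so Z = 1.
A = 3 and Z = 1 is ³H — a triton.

triton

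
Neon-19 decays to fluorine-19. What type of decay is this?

beta-plus decay or electron capture

ΔA = 19 − 19 = 0; ΔZ = 9 − 10 = -1.
A is unchanged and Z drops by 1 — a proton has become a neutron (β⁺ emission or electron capture).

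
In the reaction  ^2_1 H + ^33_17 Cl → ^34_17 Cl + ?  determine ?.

proton

Conserve mass number: 2 + 33 = 34 + A, so A = 1.
Conserve atomic number: 1 + 17 = 17 + Z, so Z = 1.
A = 1 and Z = 1 is ^1_1 H — a proton.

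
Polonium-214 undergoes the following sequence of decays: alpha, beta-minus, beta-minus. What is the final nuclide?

Po-210

Start: (A, Z) = (214, 84).
After α: (210, 82).
After β⁻: (210, 83).
After β⁻: (210, 84).
Z = 84 is polonium.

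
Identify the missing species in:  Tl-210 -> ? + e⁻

Conserve mass number: 210 = A + 0, so A = 210.
Conserve atomic number: 81 = Z − 1, so Z = 82.
Z = 82 is lead, so the species is Pb-210.

Pb-210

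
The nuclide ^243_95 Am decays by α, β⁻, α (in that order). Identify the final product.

U-235

Start: (A, Z) = (243, 95).
After α: (239, 93).
After β⁻: (239, 94).
After α: (235, 92).
Z = 92 is uranium.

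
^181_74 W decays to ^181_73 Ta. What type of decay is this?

ΔA = 181 − 181 = 0; ΔZ = 73 − 74 = -1.
A is unchanged and Z drops by 1 — a proton has become a neutron (β⁺ emission or electron capture).

beta-plus decay or electron capture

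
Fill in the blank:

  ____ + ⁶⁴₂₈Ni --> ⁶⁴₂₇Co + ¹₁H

Conserve mass number: A + 64 = 64 + 1, so A = 1.
Conserve atomic number: Z + 28 = 27 + 1, so Z = 0.
A = 1 and Z = 0 is ¹₀n — a neutron.

neutron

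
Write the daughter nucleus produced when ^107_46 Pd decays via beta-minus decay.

Beta-minus decay: mass number changes by +0, atomic number by +1.
A: 107 = 107; Z: 46 + 1 = 47.
Z = 47 is silver, so the daughter is ^107_47 Ag.

Ag-107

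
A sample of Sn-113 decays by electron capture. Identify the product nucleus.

Electron capture: mass number changes by +0, atomic number by -1.
A: 113 = 113; Z: 50 − 1 = 49.
Z = 49 is indium, so the daughter is In-113.

In-113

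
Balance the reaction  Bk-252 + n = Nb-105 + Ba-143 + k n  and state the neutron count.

5

Conserve mass number: 253 = 105 + 143 + k, so k = 253 − 248 = 5.
Check atomic number: 97 = 41 + 56 + 0 = 97. ✓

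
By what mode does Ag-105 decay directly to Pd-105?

ΔA = 105 − 105 = 0; ΔZ = 46 − 47 = -1.
A is unchanged and Z drops by 1 — a proton has become a neutron (β⁺ emission or electron capture).

beta-plus decay or electron capture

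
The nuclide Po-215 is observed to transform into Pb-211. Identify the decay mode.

alpha decay

ΔA = 211 − 215 = -4; ΔZ = 82 − 84 = -2.
A drops by 4 and Z drops by 2 — the signature of alpha emission.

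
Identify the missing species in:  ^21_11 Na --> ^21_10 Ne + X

positron

Conserve mass number: 21 = 21 + A, so A = 0.
Conserve atomic number: 11 = 10 + Z, so Z = 1.
A = 0 and Z = 1 is ^0_1 e — a positron.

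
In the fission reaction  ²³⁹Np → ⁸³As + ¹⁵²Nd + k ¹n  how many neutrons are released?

Conserve mass number: 239 = 83 + 152 + k, so k = 239 − 235 = 4.
Check atomic number: 93 = 33 + 60 + 0 = 93. ✓

4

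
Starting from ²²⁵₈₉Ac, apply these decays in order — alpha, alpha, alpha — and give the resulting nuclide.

Start: (A, Z) = (225, 89).
After α: (221, 87).
After α: (217, 85).
After α: (213, 83).
Z = 83 is bismuth.

Bi-213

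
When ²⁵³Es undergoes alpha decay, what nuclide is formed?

Alpha decay: mass number changes by -4, atomic number by -2.
A: 253 − 4 = 249; Z: 99 − 2 = 97.
Z = 97 is berkelium, so the daughter is ²⁴⁹Bk.

Bk-249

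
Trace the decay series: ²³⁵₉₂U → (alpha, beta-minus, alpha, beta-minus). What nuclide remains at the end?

Th-227

Start: (A, Z) = (235, 92).
After α: (231, 90).
After β⁻: (231, 91).
After α: (227, 89).
After β⁻: (227, 90).
Z = 90 is thorium.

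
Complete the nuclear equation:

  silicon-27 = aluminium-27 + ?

Conserve mass number: 27 = 27 + A, so A = 0.
Conserve atomic number: 14 = 13 + Z, so Z = 1.
A = 0 and Z = 1 is e⁺ — a positron.

positron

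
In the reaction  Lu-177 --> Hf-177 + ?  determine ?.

Conserve mass number: 177 = 177 + A, so A = 0.
Conserve atomic number: 71 = 72 + Z, so Z = -1.
A = 0 and Z = -1 is e⁻ — a beta-minus particle.

beta-minus particle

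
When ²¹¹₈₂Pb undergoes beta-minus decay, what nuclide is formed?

Bi-211

Beta-minus decay: mass number changes by +0, atomic number by +1.
A: 211 = 211; Z: 82 + 1 = 83.
Z = 83 is bismuth, so the daughter is ²¹¹₈₃Bi.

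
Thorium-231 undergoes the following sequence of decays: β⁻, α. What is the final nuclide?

Ac-227

Start: (A, Z) = (231, 90).
After β⁻: (231, 91).
After α: (227, 89).
Z = 89 is actinium.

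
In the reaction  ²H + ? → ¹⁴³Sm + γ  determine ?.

Conserve mass number: 2 + A = 143 + 0, so A = 141.
Conserve atomic number: 1 + Z = 62 + 0, so Z = 61.
Z = 61 is promethium, so the species is ¹⁴¹Pm.

Pm-141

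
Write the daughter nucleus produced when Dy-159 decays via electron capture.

Electron capture: mass number changes by +0, atomic number by -1.
A: 159 = 159; Z: 66 − 1 = 65.
Z = 65 is terbium, so the daughter is Tb-159.

Tb-159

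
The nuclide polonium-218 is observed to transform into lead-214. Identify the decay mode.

alpha decay

ΔA = 214 − 218 = -4; ΔZ = 82 − 84 = -2.
A drops by 4 and Z drops by 2 — the signature of alpha emission.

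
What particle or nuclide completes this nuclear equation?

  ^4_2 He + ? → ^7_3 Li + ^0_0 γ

triton

Conserve mass number: 4 + A = 7 + 0, so A = 3.
Conserve atomic number: 2 + Z = 3 + 0, so Z = 1.
A = 3 and Z = 1 is ^3_1 H — a triton.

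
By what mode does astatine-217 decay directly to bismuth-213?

ΔA = 213 − 217 = -4; ΔZ = 83 − 85 = -2.
A drops by 4 and Z drops by 2 — the signature of alpha emission.

alpha decay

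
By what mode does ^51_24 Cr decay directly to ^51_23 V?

beta-plus decay or electron capture

ΔA = 51 − 51 = 0; ΔZ = 23 − 24 = -1.
A is unchanged and Z drops by 1 — a proton has become a neutron (β⁺ emission or electron capture).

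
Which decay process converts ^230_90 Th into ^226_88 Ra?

alpha decay

ΔA = 226 − 230 = -4; ΔZ = 88 − 90 = -2.
A drops by 4 and Z drops by 2 — the signature of alpha emission.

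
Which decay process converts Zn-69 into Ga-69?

ΔA = 69 − 69 = 0; ΔZ = 31 − 30 = +1.
A is unchanged and Z rises by 1 — a neutron has become a proton (β⁻ decay).

beta-minus decay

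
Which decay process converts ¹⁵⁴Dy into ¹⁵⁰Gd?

ΔA = 150 − 154 = -4; ΔZ = 64 − 66 = -2.
A drops by 4 and Z drops by 2 — the signature of alpha emission.

alpha decay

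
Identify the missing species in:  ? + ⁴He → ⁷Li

triton

Conserve mass number: A + 4 = 7, so A = 3.
Conserve atomic number: Z + 2 = 3, so Z = 1.
A = 3 and Z = 1 is ³H — a triton.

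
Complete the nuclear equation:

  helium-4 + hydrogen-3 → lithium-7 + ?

Conserve mass number: 4 + 3 = 7 + A, so A = 0.
Conserve atomic number: 2 + 1 = 3 + Z, so Z = 0.
A = 0 and Z = 0 is γ — a gamma ray.

gamma ray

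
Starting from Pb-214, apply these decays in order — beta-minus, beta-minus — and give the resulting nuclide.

Start: (A, Z) = (214, 82).
After β⁻: (214, 83).
After β⁻: (214, 84).
Z = 84 is polonium.

Po-214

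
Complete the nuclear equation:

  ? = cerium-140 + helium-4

Conserve mass number: A = 140 + 4, so A = 144.
Conserve atomic number: Z = 58 + 2, so Z = 60.
Z = 60 is neodymium, so the species is neodymium-144.

Nd-144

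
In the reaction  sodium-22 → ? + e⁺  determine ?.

Ne-22

Conserve mass number: 22 = A + 0, so A = 22.
Conserve atomic number: 11 = Z + 1, so Z = 10.
Z = 10 is neon, so the species is neon-22.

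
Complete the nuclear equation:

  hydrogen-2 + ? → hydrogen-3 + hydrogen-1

Conserve mass number: 2 + A = 3 + 1, so A = 2.
Conserve atomic number: 1 + Z = 1 + 1, so Z = 1.
A = 2 and Z = 1 is hydrogen-2 — a deuteron.

deuteron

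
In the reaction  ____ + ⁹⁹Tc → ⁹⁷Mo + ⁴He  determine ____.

deuteron

Conserve mass number: A + 99 = 97 + 4, so A = 2.
Conserve atomic number: Z + 43 = 42 + 2, so Z = 1.
A = 2 and Z = 1 is ²H — a deuteron.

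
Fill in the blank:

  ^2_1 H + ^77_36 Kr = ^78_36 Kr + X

proton

Conserve mass number: 2 + 77 = 78 + A, so A = 1.
Conserve atomic number: 1 + 36 = 36 + Z, so Z = 1.
A = 1 and Z = 1 is ^1_1 H — a proton.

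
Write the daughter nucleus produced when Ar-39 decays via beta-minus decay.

Beta-minus decay: mass number changes by +0, atomic number by +1.
A: 39 = 39; Z: 18 + 1 = 19.
Z = 19 is potassium, so the daughter is K-39.

K-39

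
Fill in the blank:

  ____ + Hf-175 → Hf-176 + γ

neutron

Conserve mass number: A + 175 = 176 + 0, so A = 1.
Conserve atomic number: Z + 72 = 72 + 0, so Z = 0.
A = 1 and Z = 0 is n — a neutron.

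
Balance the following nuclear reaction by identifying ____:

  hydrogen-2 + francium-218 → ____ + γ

Conserve mass number: 2 + 218 = A + 0, so A = 220.
Conserve atomic number: 1 + 87 = Z + 0, so Z = 88.
Z = 88 is radium, so the species is radium-220.

Ra-220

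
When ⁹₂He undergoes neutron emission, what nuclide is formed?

Neutron emission: mass number changes by -1, atomic number by +0.
A: 9 − 1 = 8; Z: 2 = 2.
Z = 2 is helium, so the daughter is ⁸₂He.

He-8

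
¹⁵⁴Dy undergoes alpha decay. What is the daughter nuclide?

Alpha decay: mass number changes by -4, atomic number by -2.
A: 154 − 4 = 150; Z: 66 − 2 = 64.
Z = 64 is gadolinium, so the daughter is ¹⁵⁰Gd.

Gd-150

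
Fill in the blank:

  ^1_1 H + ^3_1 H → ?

He-4

Conserve mass number: 1 + 3 = A, so A = 4.
Conserve atomic number: 1 + 1 = Z, so Z = 2.
A = 4 and Z = 2 is ^4_2 He — an alpha particle.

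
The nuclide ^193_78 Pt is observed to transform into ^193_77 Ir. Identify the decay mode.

ΔA = 193 − 193 = 0; ΔZ = 77 − 78 = -1.
A is unchanged and Z drops by 1 — a proton has become a neutron (β⁺ emission or electron capture).

beta-plus decay or electron capture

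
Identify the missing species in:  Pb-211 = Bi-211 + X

Conserve mass number: 211 = 211 + A, so A = 0.
Conserve atomic number: 82 = 83 + Z, so Z = -1.
A = 0 and Z = -1 is e⁻ — a beta-minus particle.

beta-minus particle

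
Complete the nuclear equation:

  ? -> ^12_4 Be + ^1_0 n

Conserve mass number: A = 12 + 1, so A = 13.
Conserve atomic number: Z = 4 + 0, so Z = 4.
Z = 4 is beryllium, so the species is ^13_4 Be.

Be-13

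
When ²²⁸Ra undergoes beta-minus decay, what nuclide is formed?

Beta-minus decay: mass number changes by +0, atomic number by +1.
A: 228 = 228; Z: 88 + 1 = 89.
Z = 89 is actinium, so the daughter is ²²⁸Ac.

Ac-228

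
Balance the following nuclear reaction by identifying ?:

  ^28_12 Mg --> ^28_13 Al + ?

beta-minus particle

Conserve mass number: 28 = 28 + A, so A = 0.
Conserve atomic number: 12 = 13 + Z, so Z = -1.
A = 0 and Z = -1 is ^0_-1 e — a beta-minus particle.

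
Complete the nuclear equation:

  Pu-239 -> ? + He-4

U-235

Conserve mass number: 239 = A + 4, so A = 235.
Conserve atomic number: 94 = Z + 2, so Z = 92.
Z = 92 is uranium, so the species is U-235.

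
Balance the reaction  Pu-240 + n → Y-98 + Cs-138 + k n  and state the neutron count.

Conserve mass number: 241 = 98 + 138 + k, so k = 241 − 236 = 5.
Check atomic number: 94 = 39 + 55 + 0 = 94. ✓

5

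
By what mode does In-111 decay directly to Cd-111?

beta-plus decay or electron capture

ΔA = 111 − 111 = 0; ΔZ = 48 − 49 = -1.
A is unchanged and Z drops by 1 — a proton has become a neutron (β⁺ emission or electron capture).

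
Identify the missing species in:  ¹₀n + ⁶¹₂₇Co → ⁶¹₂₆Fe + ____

Conserve mass number: 1 + 61 = 61 + A, so A = 1.
Conserve atomic number: 0 + 27 = 26 + Z, so Z = 1.
A = 1 and Z = 1 is ¹₁H — a proton.

proton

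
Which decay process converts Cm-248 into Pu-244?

ΔA = 244 − 248 = -4; ΔZ = 94 − 96 = -2.
A drops by 4 and Z drops by 2 — the signature of alpha emission.

alpha decay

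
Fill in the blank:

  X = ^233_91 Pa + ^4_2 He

Np-237

Conserve mass number: A = 233 + 4, so A = 237.
Conserve atomic number: Z = 91 + 2, so Z = 93.
Z = 93 is neptunium, so the species is ^237_93 Np.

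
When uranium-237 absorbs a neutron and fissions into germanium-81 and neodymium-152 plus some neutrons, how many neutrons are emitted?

5

Conserve mass number: 238 = 81 + 152 + k, so k = 238 − 233 = 5.
Check atomic number: 92 = 32 + 60 + 0 = 92. ✓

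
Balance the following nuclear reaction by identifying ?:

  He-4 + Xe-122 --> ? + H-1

Cs-125

Conserve mass number: 4 + 122 = A + 1, so A = 125.
Conserve atomic number: 2 + 54 = Z + 1, so Z = 55.
Z = 55 is caesium, so the species is Cs-125.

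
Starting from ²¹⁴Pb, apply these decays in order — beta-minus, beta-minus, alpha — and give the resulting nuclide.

Start: (A, Z) = (214, 82).
After β⁻: (214, 83).
After β⁻: (214, 84).
After α: (210, 82).
Z = 82 is lead.

Pb-210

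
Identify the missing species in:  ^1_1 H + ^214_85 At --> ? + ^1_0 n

Rn-214

Conserve mass number: 1 + 214 = A + 1, so A = 214.
Conserve atomic number: 1 + 85 = Z + 0, so Z = 86.
Z = 86 is radon, so the species is ^214_86 Rn.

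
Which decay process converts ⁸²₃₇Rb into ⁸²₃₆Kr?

beta-plus decay or electron capture

ΔA = 82 − 82 = 0; ΔZ = 36 − 37 = -1.
A is unchanged and Z drops by 1 — a proton has become a neutron (β⁺ emission or electron capture).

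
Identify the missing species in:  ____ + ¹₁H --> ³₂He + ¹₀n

triton

Conserve mass number: A + 1 = 3 + 1, so A = 3.
Conserve atomic number: Z + 1 = 2 + 0, so Z = 1.
A = 3 and Z = 1 is ³₁H — a triton.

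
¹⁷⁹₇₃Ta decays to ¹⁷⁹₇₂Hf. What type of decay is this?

beta-plus decay or electron capture

ΔA = 179 − 179 = 0; ΔZ = 72 − 73 = -1.
A is unchanged and Z drops by 1 — a proton has become a neutron (β⁺ emission or electron capture).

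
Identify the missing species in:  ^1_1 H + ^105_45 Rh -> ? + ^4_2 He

Conserve mass number: 1 + 105 = A + 4, so A = 102.
Conserve atomic number: 1 + 45 = Z + 2, so Z = 44.
Z = 44 is ruthenium, so the species is ^102_44 Ru.

Ru-102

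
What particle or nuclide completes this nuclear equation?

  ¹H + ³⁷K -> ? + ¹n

Conserve mass number: 1 + 37 = A + 1, so A = 37.
Conserve atomic number: 1 + 19 = Z + 0, so Z = 20.
Z = 20 is calcium, so the species is ³⁷Ca.

Ca-37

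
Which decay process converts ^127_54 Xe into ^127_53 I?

beta-plus decay or electron capture

ΔA = 127 − 127 = 0; ΔZ = 53 − 54 = -1.
A is unchanged and Z drops by 1 — a proton has become a neutron (β⁺ emission or electron capture).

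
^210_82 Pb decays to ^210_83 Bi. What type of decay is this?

ΔA = 210 − 210 = 0; ΔZ = 83 − 82 = +1.
A is unchanged and Z rises by 1 — a neutron has become a proton (β⁻ decay).

beta-minus decay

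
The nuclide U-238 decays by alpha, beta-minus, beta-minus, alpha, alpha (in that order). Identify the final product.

Start: (A, Z) = (238, 92).
After α: (234, 90).
After β⁻: (234, 91).
After β⁻: (234, 92).
After α: (230, 90).
After α: (226, 88).
Z = 88 is radium.

Ra-226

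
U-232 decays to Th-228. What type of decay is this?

ΔA = 228 − 232 = -4; ΔZ = 90 − 92 = -2.
A drops by 4 and Z drops by 2 — the signature of alpha emission.

alpha decay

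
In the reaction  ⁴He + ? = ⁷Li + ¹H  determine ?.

Conserve mass number: 4 + A = 7 + 1, so A = 4.
Conserve atomic number: 2 + Z = 3 + 1, so Z = 2.
A = 4 and Z = 2 is ⁴He — an alpha particle.

alpha particle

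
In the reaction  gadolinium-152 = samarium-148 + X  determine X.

Conserve mass number: 152 = 148 + A, so A = 4.
Conserve atomic number: 64 = 62 + Z, so Z = 2.
A = 4 and Z = 2 is helium-4 — an alpha particle.

alpha particle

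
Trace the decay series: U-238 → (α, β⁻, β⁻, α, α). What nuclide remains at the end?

Start: (A, Z) = (238, 92).
After α: (234, 90).
After β⁻: (234, 91).
After β⁻: (234, 92).
After α: (230, 90).
After α: (226, 88).
Z = 88 is radium.

Ra-226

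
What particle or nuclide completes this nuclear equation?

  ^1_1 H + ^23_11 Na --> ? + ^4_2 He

Conserve mass number: 1 + 23 = A + 4, so A = 20.
Conserve atomic number: 1 + 11 = Z + 2, so Z = 10.
Z = 10 is neon, so the species is ^20_10 Ne.

Ne-20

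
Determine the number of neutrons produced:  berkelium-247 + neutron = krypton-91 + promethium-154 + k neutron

3

Conserve mass number: 248 = 91 + 154 + k, so k = 248 − 245 = 3.
Check atomic number: 97 = 36 + 61 + 0 = 97. ✓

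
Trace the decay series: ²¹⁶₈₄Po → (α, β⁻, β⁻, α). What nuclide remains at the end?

Start: (A, Z) = (216, 84).
After α: (212, 82).
After β⁻: (212, 83).
After β⁻: (212, 84).
After α: (208, 82).
Z = 82 is lead.

Pb-208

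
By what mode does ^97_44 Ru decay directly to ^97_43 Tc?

ΔA = 97 − 97 = 0; ΔZ = 43 − 44 = -1.
A is unchanged and Z drops by 1 — a proton has become a neutron (β⁺ emission or electron capture).

beta-plus decay or electron capture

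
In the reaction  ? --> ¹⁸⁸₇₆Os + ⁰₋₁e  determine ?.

Conserve mass number: A = 188 + 0, so A = 188.
Conserve atomic number: Z = 76 − 1, so Z = 75.
Z = 75 is rhenium, so the species is ¹⁸⁸₇₅Re.

Re-188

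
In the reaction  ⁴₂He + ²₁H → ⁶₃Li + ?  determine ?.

gamma ray

Conserve mass number: 4 + 2 = 6 + A, so A = 0.
Conserve atomic number: 2 + 1 = 3 + Z, so Z = 0.
A = 0 and Z = 0 is ⁰₀γ — a gamma ray.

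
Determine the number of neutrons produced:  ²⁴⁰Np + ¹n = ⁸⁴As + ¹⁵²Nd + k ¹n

Conserve mass number: 241 = 84 + 152 + k, so k = 241 − 236 = 5.
Check atomic number: 93 = 33 + 60 + 0 = 93. ✓

5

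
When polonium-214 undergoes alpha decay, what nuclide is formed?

Alpha decay: mass number changes by -4, atomic number by -2.
A: 214 − 4 = 210; Z: 84 − 2 = 82.
Z = 82 is lead, so the daughter is lead-210.

Pb-210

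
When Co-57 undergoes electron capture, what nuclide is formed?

Fe-57

Electron capture: mass number changes by +0, atomic number by -1.
A: 57 = 57; Z: 27 − 1 = 26.
Z = 26 is iron, so the daughter is Fe-57.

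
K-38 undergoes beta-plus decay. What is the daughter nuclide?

Ar-38

Beta-plus decay: mass number changes by +0, atomic number by -1.
A: 38 = 38; Z: 19 − 1 = 18.
Z = 18 is argon, so the daughter is Ar-38.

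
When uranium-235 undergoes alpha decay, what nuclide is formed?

Th-231

Alpha decay: mass number changes by -4, atomic number by -2.
A: 235 − 4 = 231; Z: 92 − 2 = 90.
Z = 90 is thorium, so the daughter is thorium-231.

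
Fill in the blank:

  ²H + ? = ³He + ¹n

Conserve mass number: 2 + A = 3 + 1, so A = 2.
Conserve atomic number: 1 + Z = 2 + 0, so Z = 1.
A = 2 and Z = 1 is ²H — a deuteron.

deuteron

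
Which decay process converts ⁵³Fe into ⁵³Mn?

ΔA = 53 − 53 = 0; ΔZ = 25 − 26 = -1.
A is unchanged and Z drops by 1 — a proton has become a neutron (β⁺ emission or electron capture).

beta-plus decay or electron capture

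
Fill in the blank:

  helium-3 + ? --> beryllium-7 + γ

Conserve mass number: 3 + A = 7 + 0, so A = 4.
Conserve atomic number: 2 + Z = 4 + 0, so Z = 2.
A = 4 and Z = 2 is helium-4 — an alpha particle.

alpha particle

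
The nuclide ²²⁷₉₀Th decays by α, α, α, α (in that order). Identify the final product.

Start: (A, Z) = (227, 90).
After α: (223, 88).
After α: (219, 86).
After α: (215, 84).
After α: (211, 82).
Z = 82 is lead.

Pb-211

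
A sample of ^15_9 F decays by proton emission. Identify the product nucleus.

O-14

Proton emission: mass number changes by -1, atomic number by -1.
A: 15 − 1 = 14; Z: 9 − 1 = 8.
Z = 8 is oxygen, so the daughter is ^14_8 O.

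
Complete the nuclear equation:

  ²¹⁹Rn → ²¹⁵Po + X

alpha particle

Conserve mass number: 219 = 215 + A, so A = 4.
Conserve atomic number: 86 = 84 + Z, so Z = 2.
A = 4 and Z = 2 is ⁴He — an alpha particle.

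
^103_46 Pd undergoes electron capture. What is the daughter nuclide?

Electron capture: mass number changes by +0, atomic number by -1.
A: 103 = 103; Z: 46 − 1 = 45.
Z = 45 is rhodium, so the daughter is ^103_45 Rh.

Rh-103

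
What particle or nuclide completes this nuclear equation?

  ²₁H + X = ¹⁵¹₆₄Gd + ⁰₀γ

Eu-149

Conserve mass number: 2 + A = 151 + 0, so A = 149.
Conserve atomic number: 1 + Z = 64 + 0, so Z = 63.
Z = 63 is europium, so the species is ¹⁴⁹₆₃Eu.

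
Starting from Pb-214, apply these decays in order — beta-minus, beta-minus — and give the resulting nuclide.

Po-214

Start: (A, Z) = (214, 82).
After β⁻: (214, 83).
After β⁻: (214, 84).
Z = 84 is polonium.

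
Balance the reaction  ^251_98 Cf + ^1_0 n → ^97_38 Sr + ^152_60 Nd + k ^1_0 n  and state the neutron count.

Conserve mass number: 252 = 97 + 152 + k, so k = 252 − 249 = 3.
Check atomic number: 98 = 38 + 60 + 0 = 98. ✓

3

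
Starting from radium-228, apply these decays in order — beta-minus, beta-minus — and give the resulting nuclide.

Th-228

Start: (A, Z) = (228, 88).
After β⁻: (228, 89).
After β⁻: (228, 90).
Z = 90 is thorium.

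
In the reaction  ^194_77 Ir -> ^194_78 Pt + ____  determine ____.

Conserve mass number: 194 = 194 + A, so A = 0.
Conserve atomic number: 77 = 78 + Z, so Z = -1.
A = 0 and Z = -1 is ^0_-1 e — a beta-minus particle.

beta-minus particle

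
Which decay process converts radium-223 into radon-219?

alpha decay

ΔA = 219 − 223 = -4; ΔZ = 86 − 88 = -2.
A drops by 4 and Z drops by 2 — the signature of alpha emission.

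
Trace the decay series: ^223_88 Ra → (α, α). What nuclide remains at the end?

Po-215

Start: (A, Z) = (223, 88).
After α: (219, 86).
After α: (215, 84).
Z = 84 is polonium.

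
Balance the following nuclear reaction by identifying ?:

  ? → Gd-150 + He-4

Dy-154

Conserve mass number: A = 150 + 4, so A = 154.
Conserve atomic number: Z = 64 + 2, so Z = 66.
Z = 66 is dysprosium, so the species is Dy-154.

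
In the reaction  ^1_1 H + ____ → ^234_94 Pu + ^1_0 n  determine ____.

Np-234

Conserve mass number: 1 + A = 234 + 1, so A = 234.
Conserve atomic number: 1 + Z = 94 + 0, so Z = 93.
Z = 93 is neptunium, so the species is ^234_93 Np.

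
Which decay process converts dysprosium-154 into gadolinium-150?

ΔA = 150 − 154 = -4; ΔZ = 64 − 66 = -2.
A drops by 4 and Z drops by 2 — the signature of alpha emission.

alpha decay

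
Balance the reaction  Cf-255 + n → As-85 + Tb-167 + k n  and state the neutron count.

4

Conserve mass number: 256 = 85 + 167 + k, so k = 256 − 252 = 4.
Check atomic number: 98 = 33 + 65 + 0 = 98. ✓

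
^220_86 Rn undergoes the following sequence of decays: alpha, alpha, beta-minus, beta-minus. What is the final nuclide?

Start: (A, Z) = (220, 86).
After α: (216, 84).
After α: (212, 82).
After β⁻: (212, 83).
After β⁻: (212, 84).
Z = 84 is polonium.

Po-212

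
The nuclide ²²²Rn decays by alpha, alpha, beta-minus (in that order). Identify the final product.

Start: (A, Z) = (222, 86).
After α: (218, 84).
After α: (214, 82).
After β⁻: (214, 83).
Z = 83 is bismuth.

Bi-214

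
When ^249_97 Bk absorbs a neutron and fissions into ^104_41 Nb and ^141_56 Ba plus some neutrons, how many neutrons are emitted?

5

Conserve mass number: 250 = 104 + 141 + k, so k = 250 − 245 = 5.
Check atomic number: 97 = 41 + 56 + 0 = 97. ✓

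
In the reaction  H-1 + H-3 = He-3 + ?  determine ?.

neutron

Conserve mass number: 1 + 3 = 3 + A, so A = 1.
Conserve atomic number: 1 + 1 = 2 + Z, so Z = 0.
A = 1 and Z = 0 is n — a neutron.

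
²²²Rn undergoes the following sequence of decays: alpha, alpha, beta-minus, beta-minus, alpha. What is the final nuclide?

Start: (A, Z) = (222, 86).
After α: (218, 84).
After α: (214, 82).
After β⁻: (214, 83).
After β⁻: (214, 84).
After α: (210, 82).
Z = 82 is lead.

Pb-210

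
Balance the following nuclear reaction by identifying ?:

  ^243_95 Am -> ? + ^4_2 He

Conserve mass number: 243 = A + 4, so A = 239.
Conserve atomic number: 95 = Z + 2, so Z = 93.
Z = 93 is neptunium, so the species is ^239_93 Np.

Np-239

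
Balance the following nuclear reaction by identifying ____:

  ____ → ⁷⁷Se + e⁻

As-77

Conserve mass number: A = 77 + 0, so A = 77.
Conserve atomic number: Z = 34 − 1, so Z = 33.
Z = 33 is arsenic, so the species is ⁷⁷As.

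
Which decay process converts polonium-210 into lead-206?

alpha decay

ΔA = 206 − 210 = -4; ΔZ = 82 − 84 = -2.
A drops by 4 and Z drops by 2 — the signature of alpha emission.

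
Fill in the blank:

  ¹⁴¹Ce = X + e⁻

Pr-141

Conserve mass number: 141 = A + 0, so A = 141.
Conserve atomic number: 58 = Z − 1, so Z = 59.
Z = 59 is praseodymium, so the species is ¹⁴¹Pr.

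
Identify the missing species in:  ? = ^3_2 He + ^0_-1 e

H-3

Conserve mass number: A = 3 + 0, so A = 3.
Conserve atomic number: Z = 2 − 1, so Z = 1.
A = 3 and Z = 1 is ^3_1 H — a triton.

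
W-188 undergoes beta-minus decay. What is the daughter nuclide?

Re-188

Beta-minus decay: mass number changes by +0, atomic number by +1.
A: 188 = 188; Z: 74 + 1 = 75.
Z = 75 is rhenium, so the daughter is Re-188.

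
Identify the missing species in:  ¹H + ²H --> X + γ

He-3

Conserve mass number: 1 + 2 = A + 0, so A = 3.
Conserve atomic number: 1 + 1 = Z + 0, so Z = 2.
Z = 2 is helium, so the species is ³He.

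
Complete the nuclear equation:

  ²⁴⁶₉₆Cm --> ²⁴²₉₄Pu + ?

alpha particle

Conserve mass number: 246 = 242 + A, so A = 4.
Conserve atomic number: 96 = 94 + Z, so Z = 2.
A = 4 and Z = 2 is ⁴₂He — an alpha particle.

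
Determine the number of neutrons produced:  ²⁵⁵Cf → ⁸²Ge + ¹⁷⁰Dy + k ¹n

Conserve mass number: 255 = 82 + 170 + k, so k = 255 − 252 = 3.
Check atomic number: 98 = 32 + 66 + 0 = 98. ✓

3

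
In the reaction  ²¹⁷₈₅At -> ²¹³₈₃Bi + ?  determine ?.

alpha particle

Conserve mass number: 217 = 213 + A, so A = 4.
Conserve atomic number: 85 = 83 + Z, so Z = 2.
A = 4 and Z = 2 is ⁴₂He — an alpha particle.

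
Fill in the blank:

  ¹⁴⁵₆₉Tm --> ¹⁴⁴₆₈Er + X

proton

Conserve mass number: 145 = 144 + A, so A = 1.
Conserve atomic number: 69 = 68 + Z, so Z = 1.
A = 1 and Z = 1 is ¹₁H — a proton.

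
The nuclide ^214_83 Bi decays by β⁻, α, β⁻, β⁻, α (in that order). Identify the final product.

Start: (A, Z) = (214, 83).
After β⁻: (214, 84).
After α: (210, 82).
After β⁻: (210, 83).
After β⁻: (210, 84).
After α: (206, 82).
Z = 82 is lead.

Pb-206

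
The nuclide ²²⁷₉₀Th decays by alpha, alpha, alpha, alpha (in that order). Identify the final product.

Pb-211

Start: (A, Z) = (227, 90).
After α: (223, 88).
After α: (219, 86).
After α: (215, 84).
After α: (211, 82).
Z = 82 is lead.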